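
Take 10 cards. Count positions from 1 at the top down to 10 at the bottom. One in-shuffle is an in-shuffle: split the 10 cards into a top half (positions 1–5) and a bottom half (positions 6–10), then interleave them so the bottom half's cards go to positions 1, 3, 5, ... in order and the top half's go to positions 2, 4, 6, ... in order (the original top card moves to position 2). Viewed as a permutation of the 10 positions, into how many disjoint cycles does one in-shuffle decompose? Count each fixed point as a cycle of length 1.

Trace each unvisited position around until it returns:
(1 2 4 8 5 10 9 7 3 6)
1 cycle in total.

1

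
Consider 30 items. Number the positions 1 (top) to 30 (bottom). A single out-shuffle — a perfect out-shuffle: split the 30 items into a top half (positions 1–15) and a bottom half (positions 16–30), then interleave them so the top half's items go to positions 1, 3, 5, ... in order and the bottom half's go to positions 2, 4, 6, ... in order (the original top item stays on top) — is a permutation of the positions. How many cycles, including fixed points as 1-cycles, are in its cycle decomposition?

3

Trace each unvisited position around until it returns:
(1) (2 3 5 9 17 4 ... len 28) (30)
3 cycles in total.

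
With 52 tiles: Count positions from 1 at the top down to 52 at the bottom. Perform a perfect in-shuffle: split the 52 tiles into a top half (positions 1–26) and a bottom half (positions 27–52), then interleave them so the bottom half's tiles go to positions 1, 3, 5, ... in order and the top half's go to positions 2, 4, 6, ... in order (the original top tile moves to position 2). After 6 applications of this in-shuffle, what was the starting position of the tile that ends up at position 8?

20

Work backwards from position 8, undoing one in-shuffle at a time:
8 ← 4 ← 2 ← 1 ← 27 ← 40 ← 20
So the tile now at position 8 started at position 20.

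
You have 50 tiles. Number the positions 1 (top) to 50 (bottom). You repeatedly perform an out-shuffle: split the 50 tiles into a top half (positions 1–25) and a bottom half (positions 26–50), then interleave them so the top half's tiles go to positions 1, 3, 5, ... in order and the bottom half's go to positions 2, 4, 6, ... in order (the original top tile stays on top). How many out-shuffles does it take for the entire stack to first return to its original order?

21

The out-shuffle permutes the 50 positions with cycle lengths [1, 1, 3, 3, 21, 21].
Every tile is home exactly when every cycle has completed a whole number of laps, i.e. after lcm(1, 3, 21) = 21 out-shuffles.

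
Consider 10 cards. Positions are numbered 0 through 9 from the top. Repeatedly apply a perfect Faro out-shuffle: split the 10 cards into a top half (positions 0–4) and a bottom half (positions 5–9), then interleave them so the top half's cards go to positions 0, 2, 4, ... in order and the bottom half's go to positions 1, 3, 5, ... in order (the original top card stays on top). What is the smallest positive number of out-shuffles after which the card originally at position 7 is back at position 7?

6

Follow position 7 under repeated out-shuffles:
7 → 5 → 1 → 2 → 4 → 8 → 7
It first returns after 6 out-shuffles.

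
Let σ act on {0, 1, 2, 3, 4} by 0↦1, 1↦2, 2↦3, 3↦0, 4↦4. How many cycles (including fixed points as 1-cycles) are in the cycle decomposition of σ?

Cycle decomposition: (0 1 2 3) (4).
2 cycles.

2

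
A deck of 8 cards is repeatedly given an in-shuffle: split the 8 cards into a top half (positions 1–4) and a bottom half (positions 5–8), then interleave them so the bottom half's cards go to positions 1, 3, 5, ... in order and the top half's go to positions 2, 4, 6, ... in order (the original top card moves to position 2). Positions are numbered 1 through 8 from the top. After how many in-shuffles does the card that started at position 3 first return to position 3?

2

Follow position 3 under repeated in-shuffles:
3 → 6 → 3
It first returns after 2 in-shuffles.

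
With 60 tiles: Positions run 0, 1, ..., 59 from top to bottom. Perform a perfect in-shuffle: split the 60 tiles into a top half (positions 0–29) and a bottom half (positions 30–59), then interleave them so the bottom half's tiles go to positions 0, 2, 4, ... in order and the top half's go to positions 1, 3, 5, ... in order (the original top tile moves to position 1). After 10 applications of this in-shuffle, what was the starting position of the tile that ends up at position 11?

45

Work backwards from position 11, undoing one in-shuffle at a time:
11 ← 5 ← 2 ← 31 ← 15 ← 7 ← 3 ← 1 ← 0 ← 30 ← 45
So the tile now at position 11 started at position 45.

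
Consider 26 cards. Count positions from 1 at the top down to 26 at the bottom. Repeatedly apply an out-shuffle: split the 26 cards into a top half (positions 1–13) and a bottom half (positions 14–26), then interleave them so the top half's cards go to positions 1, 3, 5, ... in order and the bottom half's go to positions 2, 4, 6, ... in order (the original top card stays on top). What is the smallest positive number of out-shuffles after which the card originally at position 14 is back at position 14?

Follow position 14 under repeated out-shuffles:
14 → 2 → 3 → 5 → 9 → 17 → 8 → 15 → 4 → 7 → 13 → 25 → 24 → 22 → 18 → 10 → 19 → 12 → 23 → 20 → 14
It first returns after 20 out-shuffles.

20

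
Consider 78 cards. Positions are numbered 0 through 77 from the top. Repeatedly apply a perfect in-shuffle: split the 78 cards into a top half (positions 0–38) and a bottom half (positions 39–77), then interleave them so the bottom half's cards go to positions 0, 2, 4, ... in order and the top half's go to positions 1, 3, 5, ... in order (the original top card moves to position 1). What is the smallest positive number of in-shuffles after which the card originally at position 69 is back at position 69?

39

Follow position 69 under repeated in-shuffles:
69 → 60 → 42 → 6 → 13 → 27 → 55 → 32 → ... → 69 (length 39)
It first returns after 39 in-shuffles.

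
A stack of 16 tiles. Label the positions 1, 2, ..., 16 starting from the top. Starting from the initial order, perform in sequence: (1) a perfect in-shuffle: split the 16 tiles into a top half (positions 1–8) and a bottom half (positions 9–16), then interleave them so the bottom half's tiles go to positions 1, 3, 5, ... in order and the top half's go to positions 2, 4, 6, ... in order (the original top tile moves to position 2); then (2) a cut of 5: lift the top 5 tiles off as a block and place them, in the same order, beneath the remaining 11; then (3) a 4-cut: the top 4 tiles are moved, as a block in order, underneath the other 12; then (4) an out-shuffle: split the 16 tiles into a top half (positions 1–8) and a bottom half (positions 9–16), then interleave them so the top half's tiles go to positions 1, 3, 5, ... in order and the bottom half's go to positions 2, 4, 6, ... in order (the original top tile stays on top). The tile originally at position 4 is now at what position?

14

Track the tile from position 4 forward through each operation:
  after op 1 (in-shuffle): 4 → 8
  after op 2 (cut 5): 8 → 3
  after op 3 (cut 4): 3 → 15
  after op 4 (out-shuffle): 15 → 14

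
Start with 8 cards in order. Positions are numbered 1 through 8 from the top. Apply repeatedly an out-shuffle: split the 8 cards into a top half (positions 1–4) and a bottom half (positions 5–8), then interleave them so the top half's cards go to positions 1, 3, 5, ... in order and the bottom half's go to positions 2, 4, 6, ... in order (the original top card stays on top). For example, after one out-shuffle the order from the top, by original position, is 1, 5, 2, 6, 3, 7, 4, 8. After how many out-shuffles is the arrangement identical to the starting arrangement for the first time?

The out-shuffle permutes the 8 positions with cycle lengths [1, 1, 3, 3].
Every card is home exactly when every cycle has completed a whole number of laps, i.e. after lcm(1, 3) = 3 out-shuffles.

3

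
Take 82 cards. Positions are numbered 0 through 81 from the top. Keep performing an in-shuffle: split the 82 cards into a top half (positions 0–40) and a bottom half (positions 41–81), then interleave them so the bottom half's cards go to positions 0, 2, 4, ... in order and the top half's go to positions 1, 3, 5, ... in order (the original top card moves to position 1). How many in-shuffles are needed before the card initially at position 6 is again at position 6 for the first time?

82

Follow position 6 under repeated in-shuffles:
6 → 13 → 27 → 55 → 28 → 57 → 32 → 65 → ... → 6 (length 82)
It first returns after 82 in-shuffles.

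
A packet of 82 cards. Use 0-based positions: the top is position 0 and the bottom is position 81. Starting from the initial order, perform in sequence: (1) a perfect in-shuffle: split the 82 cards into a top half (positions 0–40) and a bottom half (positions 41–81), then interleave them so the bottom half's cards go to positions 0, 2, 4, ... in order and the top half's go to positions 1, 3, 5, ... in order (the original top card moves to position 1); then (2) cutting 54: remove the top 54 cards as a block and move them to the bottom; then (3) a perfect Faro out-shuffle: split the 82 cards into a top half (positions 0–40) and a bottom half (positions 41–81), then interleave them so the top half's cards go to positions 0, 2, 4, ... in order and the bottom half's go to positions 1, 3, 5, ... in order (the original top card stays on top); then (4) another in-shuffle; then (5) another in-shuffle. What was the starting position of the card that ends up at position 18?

Undo the operations in reverse order, starting from position 18:
  undo op 5 (in-shuffle, from bottom half): 18 ← 50
  undo op 4 (in-shuffle, from bottom half): 50 ← 66
  undo op 3 (out-shuffle, from top half): 66 ← 33
  undo op 2 (cut 54): 33 ← 5
  undo op 1 (in-shuffle, from top half): 5 ← 2
So the card at position 18 came from original position 2.

2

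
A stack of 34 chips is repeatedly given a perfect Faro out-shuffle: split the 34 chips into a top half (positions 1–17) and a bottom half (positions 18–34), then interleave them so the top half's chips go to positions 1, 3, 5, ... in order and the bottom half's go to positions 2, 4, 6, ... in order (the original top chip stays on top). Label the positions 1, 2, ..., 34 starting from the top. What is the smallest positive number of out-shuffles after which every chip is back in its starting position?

10

The out-shuffle permutes the 34 positions with cycle lengths [1, 1, 2, 10, 10, 10].
Every chip is home exactly when every cycle has completed a whole number of laps, i.e. after lcm(1, 2, 10) = 10 out-shuffles.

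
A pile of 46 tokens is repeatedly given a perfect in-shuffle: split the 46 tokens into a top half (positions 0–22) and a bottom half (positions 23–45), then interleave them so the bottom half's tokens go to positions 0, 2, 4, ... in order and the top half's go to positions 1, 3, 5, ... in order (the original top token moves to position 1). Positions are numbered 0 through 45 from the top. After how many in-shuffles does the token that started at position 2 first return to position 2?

23

Follow position 2 under repeated in-shuffles:
2 → 5 → 11 → 23 → 0 → 1 → 3 → 7 → ... → 2 (length 23)
It first returns after 23 in-shuffles.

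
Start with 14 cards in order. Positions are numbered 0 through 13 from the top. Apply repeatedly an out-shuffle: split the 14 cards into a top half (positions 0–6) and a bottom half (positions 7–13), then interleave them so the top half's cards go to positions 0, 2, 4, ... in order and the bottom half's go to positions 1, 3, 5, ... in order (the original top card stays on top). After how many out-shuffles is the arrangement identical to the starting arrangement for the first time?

12

The out-shuffle permutes the 14 positions with cycle lengths [1, 1, 12].
Every card is home exactly when every cycle has completed a whole number of laps, i.e. after lcm(1, 12) = 12 out-shuffles.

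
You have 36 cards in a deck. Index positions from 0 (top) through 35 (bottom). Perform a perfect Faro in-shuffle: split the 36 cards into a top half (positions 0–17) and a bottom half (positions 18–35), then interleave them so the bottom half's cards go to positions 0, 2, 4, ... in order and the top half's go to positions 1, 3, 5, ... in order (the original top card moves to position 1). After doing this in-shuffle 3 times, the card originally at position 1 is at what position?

15

Track the card's position through each in-shuffle:
1 → 3 → 7 → 15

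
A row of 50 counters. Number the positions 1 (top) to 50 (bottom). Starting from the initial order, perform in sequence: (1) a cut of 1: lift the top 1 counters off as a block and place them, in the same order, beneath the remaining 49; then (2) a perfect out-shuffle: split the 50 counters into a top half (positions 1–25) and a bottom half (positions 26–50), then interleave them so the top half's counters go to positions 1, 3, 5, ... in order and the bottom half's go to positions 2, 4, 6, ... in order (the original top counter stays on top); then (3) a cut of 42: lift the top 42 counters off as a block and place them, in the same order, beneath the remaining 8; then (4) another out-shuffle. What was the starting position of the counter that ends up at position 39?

Undo the operations in reverse order, starting from position 39:
  undo op 4 (out-shuffle, from top half): 39 ← 20
  undo op 3 (cut 42): 20 ← 12
  undo op 2 (out-shuffle, from bottom half): 12 ← 31
  undo op 1 (cut 1): 31 ← 32
So the counter at position 39 came from original position 32.

32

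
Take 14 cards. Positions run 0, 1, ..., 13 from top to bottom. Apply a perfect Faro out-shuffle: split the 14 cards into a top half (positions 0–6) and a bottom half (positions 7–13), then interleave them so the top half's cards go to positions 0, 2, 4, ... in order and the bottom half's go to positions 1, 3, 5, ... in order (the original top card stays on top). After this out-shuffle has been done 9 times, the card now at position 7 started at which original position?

Work backwards from position 7, undoing one out-shuffle at a time:
7 ← 10 ← 5 ← 9 ← 11 ← 12 ← 6 ← 3 ← 8 ← 4
So the card now at position 7 started at position 4.

4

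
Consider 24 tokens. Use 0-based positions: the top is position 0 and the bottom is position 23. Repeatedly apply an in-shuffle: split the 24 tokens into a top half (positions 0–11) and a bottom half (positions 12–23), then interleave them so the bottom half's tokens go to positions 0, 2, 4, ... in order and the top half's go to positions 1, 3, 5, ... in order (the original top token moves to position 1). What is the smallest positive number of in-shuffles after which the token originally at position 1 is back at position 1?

Follow position 1 under repeated in-shuffles:
1 → 3 → 7 → 15 → 6 → 13 → 2 → 5 → 11 → 23 → 22 → 20 → 16 → 8 → 17 → 10 → 21 → 18 → 12 → 0 → 1
It first returns after 20 in-shuffles.

20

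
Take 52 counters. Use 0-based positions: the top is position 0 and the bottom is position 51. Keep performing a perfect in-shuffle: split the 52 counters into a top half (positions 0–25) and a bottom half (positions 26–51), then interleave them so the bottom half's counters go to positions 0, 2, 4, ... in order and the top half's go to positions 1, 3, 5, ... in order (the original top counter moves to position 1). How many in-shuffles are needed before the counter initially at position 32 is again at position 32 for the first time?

52

Follow position 32 under repeated in-shuffles:
32 → 12 → 25 → 51 → 50 → 48 → 44 → 36 → ... → 32 (length 52)
It first returns after 52 in-shuffles.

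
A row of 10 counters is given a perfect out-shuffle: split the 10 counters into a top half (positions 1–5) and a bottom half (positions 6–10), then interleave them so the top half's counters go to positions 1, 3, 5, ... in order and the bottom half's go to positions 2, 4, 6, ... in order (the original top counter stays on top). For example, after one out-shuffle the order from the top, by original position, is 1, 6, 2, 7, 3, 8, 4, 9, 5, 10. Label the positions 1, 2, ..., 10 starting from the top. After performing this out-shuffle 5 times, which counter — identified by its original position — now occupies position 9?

8

Work backwards from position 9, undoing one out-shuffle at a time:
9 ← 5 ← 3 ← 2 ← 6 ← 8
So the counter now at position 9 started at position 8.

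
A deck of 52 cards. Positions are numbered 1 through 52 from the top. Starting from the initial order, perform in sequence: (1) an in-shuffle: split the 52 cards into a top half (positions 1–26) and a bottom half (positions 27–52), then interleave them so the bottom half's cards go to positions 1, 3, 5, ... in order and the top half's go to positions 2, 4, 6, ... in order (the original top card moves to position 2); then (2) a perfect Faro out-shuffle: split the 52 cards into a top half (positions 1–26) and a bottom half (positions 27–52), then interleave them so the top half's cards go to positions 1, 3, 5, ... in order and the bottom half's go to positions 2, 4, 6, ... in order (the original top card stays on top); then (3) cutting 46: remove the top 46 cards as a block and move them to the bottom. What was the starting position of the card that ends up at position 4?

52

Undo the operations in reverse order, starting from position 4:
  undo op 3 (cut 46): 4 ← 50
  undo op 2 (out-shuffle, from bottom half): 50 ← 51
  undo op 1 (in-shuffle, from bottom half): 51 ← 52
So the card at position 4 came from original position 52.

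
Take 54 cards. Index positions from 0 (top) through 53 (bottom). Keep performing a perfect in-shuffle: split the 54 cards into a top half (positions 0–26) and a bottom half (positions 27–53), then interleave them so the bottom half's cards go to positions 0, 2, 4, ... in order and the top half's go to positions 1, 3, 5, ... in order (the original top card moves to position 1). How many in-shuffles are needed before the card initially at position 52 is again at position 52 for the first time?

Follow position 52 under repeated in-shuffles:
52 → 50 → 46 → 38 → 22 → 45 → 36 → 18 → 37 → 20 → 41 → 28 → 2 → 5 → 11 → 23 → 47 → 40 → 26 → 53 → 52
It first returns after 20 in-shuffles.

20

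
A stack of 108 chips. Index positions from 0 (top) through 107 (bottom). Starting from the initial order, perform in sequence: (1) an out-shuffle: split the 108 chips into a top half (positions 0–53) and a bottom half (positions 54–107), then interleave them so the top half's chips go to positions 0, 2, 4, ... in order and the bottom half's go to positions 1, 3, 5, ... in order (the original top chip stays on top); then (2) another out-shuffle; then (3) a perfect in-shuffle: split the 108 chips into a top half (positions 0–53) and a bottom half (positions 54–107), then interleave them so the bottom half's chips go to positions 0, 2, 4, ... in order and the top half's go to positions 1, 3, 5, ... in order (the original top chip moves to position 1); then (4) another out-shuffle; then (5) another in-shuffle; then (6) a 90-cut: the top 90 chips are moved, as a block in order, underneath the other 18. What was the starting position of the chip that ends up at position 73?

Undo the operations in reverse order, starting from position 73:
  undo op 6 (cut 90): 73 ← 55
  undo op 5 (in-shuffle, from top half): 55 ← 27
  undo op 4 (out-shuffle, from bottom half): 27 ← 67
  undo op 3 (in-shuffle, from top half): 67 ← 33
  undo op 2 (out-shuffle, from bottom half): 33 ← 70
  undo op 1 (out-shuffle, from top half): 70 ← 35
So the chip at position 73 came from original position 35.

35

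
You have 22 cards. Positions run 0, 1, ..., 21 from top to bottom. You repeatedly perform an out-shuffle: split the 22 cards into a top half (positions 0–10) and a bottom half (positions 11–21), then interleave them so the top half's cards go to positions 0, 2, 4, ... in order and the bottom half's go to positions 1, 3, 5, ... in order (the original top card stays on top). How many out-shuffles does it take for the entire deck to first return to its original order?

The out-shuffle permutes the 22 positions with cycle lengths [1, 1, 2, 3, 3, 6, 6].
Every card is home exactly when every cycle has completed a whole number of laps, i.e. after lcm(1, 2, 3, 6) = 6 out-shuffles.

6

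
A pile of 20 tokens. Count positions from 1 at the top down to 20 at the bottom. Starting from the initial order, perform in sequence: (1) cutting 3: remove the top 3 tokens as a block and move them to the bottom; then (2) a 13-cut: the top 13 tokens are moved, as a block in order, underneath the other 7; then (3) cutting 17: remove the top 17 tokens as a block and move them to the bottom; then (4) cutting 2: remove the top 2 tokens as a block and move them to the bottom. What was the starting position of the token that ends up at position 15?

10

Undo the operations in reverse order, starting from position 15:
  undo op 4 (cut 2): 15 ← 17
  undo op 3 (cut 17): 17 ← 14
  undo op 2 (cut 13): 14 ← 7
  undo op 1 (cut 3): 7 ← 10
So the token at position 15 came from original position 10.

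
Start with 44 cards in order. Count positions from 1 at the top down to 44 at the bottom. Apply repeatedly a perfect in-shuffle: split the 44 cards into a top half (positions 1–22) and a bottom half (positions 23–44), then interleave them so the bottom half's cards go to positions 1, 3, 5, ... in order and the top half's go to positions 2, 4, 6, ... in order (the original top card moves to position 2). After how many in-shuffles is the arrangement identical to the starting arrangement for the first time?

The in-shuffle permutes the 44 positions with cycle lengths [2, 4, 4, 4, 6, 12, 12].
Every card is home exactly when every cycle has completed a whole number of laps, i.e. after lcm(2, 4, 6, 12) = 12 in-shuffles.

12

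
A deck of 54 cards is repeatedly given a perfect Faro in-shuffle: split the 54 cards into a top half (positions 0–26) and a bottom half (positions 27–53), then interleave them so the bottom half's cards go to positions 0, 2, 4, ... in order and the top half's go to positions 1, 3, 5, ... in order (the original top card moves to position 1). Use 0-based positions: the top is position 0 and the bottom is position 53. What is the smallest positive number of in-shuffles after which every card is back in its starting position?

The in-shuffle permutes the 54 positions with cycle lengths [4, 10, 20, 20].
Every card is home exactly when every cycle has completed a whole number of laps, i.e. after lcm(4, 10, 20) = 20 in-shuffles.

20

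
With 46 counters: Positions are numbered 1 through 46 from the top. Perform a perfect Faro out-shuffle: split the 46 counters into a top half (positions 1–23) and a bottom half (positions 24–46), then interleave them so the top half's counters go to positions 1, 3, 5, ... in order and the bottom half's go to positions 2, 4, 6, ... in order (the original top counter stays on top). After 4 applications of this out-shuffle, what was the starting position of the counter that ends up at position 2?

Work backwards from position 2, undoing one out-shuffle at a time:
2 ← 24 ← 35 ← 18 ← 32
So the counter now at position 2 started at position 32.

32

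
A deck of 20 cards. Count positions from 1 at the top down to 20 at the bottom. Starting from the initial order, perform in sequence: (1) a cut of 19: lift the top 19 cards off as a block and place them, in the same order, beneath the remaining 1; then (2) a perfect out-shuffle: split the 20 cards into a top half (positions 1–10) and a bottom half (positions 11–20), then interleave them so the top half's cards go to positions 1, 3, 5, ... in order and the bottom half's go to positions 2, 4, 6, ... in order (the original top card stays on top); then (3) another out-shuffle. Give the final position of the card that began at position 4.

17

Track the card from position 4 forward through each operation:
  after op 1 (cut 19): 4 → 5
  after op 2 (out-shuffle): 5 → 9
  after op 3 (out-shuffle): 9 → 17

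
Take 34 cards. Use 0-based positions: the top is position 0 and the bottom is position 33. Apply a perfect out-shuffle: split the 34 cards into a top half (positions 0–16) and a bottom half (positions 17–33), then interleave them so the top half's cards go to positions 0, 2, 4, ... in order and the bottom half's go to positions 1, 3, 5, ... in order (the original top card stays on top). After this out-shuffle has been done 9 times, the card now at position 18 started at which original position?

Work backwards from position 18, undoing one out-shuffle at a time:
18 ← 9 ← 21 ← 27 ← 30 ← 15 ← 24 ← 12 ← 6 ← 3
So the card now at position 18 started at position 3.

3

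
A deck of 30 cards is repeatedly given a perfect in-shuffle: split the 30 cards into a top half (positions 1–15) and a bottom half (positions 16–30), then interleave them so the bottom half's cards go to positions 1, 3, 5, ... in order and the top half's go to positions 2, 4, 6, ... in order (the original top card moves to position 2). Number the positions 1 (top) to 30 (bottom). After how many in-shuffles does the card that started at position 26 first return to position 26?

5

Follow position 26 under repeated in-shuffles:
26 → 21 → 11 → 22 → 13 → 26
It first returns after 5 in-shuffles.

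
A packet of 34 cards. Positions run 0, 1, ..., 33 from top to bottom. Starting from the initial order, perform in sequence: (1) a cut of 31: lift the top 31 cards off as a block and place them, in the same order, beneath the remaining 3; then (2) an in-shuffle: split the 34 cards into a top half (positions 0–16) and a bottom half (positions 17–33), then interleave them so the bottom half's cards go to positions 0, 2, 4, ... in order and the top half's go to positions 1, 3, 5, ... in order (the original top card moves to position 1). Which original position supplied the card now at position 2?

15

Undo the operations in reverse order, starting from position 2:
  undo op 2 (in-shuffle, from bottom half): 2 ← 18
  undo op 1 (cut 31): 18 ← 15
So the card at position 2 came from original position 15.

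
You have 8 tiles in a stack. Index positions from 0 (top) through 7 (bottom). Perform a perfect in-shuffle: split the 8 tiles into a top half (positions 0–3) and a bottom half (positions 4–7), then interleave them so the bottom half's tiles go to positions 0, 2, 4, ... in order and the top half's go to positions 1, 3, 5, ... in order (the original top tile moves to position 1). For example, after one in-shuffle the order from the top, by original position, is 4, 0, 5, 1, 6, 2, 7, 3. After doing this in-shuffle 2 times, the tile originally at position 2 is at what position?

Track the tile's position through each in-shuffle:
2 → 5 → 2

2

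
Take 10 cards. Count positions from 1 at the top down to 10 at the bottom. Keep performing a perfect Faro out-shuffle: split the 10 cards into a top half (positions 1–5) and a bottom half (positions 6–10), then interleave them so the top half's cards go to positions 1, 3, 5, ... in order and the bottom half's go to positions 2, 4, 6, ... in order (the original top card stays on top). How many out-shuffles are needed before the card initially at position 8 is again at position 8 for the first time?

6

Follow position 8 under repeated out-shuffles:
8 → 6 → 2 → 3 → 5 → 9 → 8
It first returns after 6 out-shuffles.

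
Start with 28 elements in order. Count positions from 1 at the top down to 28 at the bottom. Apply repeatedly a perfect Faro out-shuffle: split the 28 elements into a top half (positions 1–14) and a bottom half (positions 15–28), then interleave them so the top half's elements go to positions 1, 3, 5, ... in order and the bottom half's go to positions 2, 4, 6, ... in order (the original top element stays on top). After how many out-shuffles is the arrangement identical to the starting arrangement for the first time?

The out-shuffle permutes the 28 positions with cycle lengths [1, 1, 2, 6, 18].
Every element is home exactly when every cycle has completed a whole number of laps, i.e. after lcm(1, 2, 6, 18) = 18 out-shuffles.

18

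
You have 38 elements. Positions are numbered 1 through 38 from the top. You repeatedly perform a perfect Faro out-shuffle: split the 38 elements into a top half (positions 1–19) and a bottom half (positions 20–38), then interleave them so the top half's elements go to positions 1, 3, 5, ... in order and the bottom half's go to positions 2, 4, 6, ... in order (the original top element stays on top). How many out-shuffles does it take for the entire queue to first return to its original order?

The out-shuffle permutes the 38 positions with cycle lengths [1, 1, 36].
Every element is home exactly when every cycle has completed a whole number of laps, i.e. after lcm(1, 36) = 36 out-shuffles.

36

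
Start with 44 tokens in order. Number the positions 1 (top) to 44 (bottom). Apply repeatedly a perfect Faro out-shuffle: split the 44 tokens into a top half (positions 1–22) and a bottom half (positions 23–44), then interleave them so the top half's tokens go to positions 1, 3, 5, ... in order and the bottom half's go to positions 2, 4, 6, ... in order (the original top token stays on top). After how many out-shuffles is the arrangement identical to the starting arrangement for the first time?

14

The out-shuffle permutes the 44 positions with cycle lengths [1, 1, 14, 14, 14].
Every token is home exactly when every cycle has completed a whole number of laps, i.e. after lcm(1, 14) = 14 out-shuffles.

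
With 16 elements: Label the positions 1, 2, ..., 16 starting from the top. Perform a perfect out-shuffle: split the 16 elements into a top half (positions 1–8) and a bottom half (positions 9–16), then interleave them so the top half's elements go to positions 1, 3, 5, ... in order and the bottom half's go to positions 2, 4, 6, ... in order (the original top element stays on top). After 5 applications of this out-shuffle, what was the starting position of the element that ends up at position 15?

Work backwards from position 15, undoing one out-shuffle at a time:
15 ← 8 ← 12 ← 14 ← 15 ← 8
So the element now at position 15 started at position 8.

8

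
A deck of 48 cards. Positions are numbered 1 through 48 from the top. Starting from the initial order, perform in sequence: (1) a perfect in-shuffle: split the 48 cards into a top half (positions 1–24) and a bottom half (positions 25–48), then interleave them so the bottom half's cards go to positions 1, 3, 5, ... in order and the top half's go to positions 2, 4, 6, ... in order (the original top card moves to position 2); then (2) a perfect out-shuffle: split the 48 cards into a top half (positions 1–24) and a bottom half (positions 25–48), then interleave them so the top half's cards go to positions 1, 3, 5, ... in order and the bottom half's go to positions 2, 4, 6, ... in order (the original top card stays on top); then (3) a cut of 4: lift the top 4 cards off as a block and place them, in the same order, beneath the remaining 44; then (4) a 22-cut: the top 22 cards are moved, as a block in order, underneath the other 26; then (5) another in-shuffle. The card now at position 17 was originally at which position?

Undo the operations in reverse order, starting from position 17:
  undo op 5 (in-shuffle, from bottom half): 17 ← 33
  undo op 4 (cut 22): 33 ← 7
  undo op 3 (cut 4): 7 ← 11
  undo op 2 (out-shuffle, from top half): 11 ← 6
  undo op 1 (in-shuffle, from top half): 6 ← 3
So the card at position 17 came from original position 3.

3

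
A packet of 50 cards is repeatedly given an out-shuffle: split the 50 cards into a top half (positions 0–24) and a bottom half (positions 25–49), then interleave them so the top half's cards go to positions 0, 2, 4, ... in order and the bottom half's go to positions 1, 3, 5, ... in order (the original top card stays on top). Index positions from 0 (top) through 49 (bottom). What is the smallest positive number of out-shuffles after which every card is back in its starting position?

21

The out-shuffle permutes the 50 positions with cycle lengths [1, 1, 3, 3, 21, 21].
Every card is home exactly when every cycle has completed a whole number of laps, i.e. after lcm(1, 3, 21) = 21 out-shuffles.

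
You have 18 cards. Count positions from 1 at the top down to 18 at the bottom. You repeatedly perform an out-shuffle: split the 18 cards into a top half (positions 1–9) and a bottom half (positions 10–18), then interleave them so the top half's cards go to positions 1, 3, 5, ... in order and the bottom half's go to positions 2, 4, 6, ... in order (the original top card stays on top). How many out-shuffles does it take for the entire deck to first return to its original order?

The out-shuffle permutes the 18 positions with cycle lengths [1, 1, 8, 8].
Every card is home exactly when every cycle has completed a whole number of laps, i.e. after lcm(1, 8) = 8 out-shuffles.

8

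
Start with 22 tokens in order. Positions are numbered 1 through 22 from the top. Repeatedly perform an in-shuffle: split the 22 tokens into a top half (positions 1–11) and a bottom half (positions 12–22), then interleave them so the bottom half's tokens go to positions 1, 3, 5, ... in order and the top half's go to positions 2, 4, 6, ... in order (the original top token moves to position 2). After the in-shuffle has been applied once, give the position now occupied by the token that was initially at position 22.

Track the token's position through each in-shuffle:
22 → 21

21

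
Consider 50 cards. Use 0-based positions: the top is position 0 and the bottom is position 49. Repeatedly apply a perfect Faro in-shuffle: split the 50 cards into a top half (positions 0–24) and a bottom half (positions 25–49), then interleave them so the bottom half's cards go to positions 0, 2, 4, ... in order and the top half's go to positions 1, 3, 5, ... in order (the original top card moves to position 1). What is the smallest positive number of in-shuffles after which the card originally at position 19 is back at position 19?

Follow position 19 under repeated in-shuffles:
19 → 39 → 28 → 6 → 13 → 27 → 4 → 9 → 19
It first returns after 8 in-shuffles.

8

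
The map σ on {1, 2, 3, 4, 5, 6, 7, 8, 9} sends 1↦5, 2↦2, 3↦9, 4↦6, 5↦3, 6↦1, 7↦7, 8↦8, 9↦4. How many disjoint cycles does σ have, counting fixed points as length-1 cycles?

4

Cycle decomposition: (1 5 3 9 4 6) (2) (7) (8).
4 cycles.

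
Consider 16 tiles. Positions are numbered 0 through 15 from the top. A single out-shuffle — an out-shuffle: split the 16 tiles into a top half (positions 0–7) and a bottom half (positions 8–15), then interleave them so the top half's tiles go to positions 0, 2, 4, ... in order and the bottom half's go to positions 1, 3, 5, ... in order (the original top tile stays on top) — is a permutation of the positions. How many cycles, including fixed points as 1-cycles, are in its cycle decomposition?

Trace each unvisited position around until it returns:
(0) (1 2 4 8) (3 6 12 9) (5 10) (7 14 13 11) (15)
6 cycles in total.

6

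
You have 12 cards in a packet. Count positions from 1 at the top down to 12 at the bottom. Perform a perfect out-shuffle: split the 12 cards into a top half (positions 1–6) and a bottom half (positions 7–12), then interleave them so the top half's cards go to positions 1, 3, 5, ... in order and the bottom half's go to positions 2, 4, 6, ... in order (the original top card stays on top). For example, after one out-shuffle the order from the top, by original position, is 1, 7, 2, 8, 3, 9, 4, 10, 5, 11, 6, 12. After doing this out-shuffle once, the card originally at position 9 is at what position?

Track the card's position through each out-shuffle:
9 → 6

6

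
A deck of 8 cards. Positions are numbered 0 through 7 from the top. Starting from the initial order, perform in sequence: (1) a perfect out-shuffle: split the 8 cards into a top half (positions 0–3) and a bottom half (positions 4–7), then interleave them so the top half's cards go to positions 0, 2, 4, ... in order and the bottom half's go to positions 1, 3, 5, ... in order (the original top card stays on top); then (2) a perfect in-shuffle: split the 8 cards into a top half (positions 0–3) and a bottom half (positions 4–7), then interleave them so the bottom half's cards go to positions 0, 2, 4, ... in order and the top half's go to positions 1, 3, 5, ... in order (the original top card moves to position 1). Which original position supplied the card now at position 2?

6

Undo the operations in reverse order, starting from position 2:
  undo op 2 (in-shuffle, from bottom half): 2 ← 5
  undo op 1 (out-shuffle, from bottom half): 5 ← 6
So the card at position 2 came from original position 6.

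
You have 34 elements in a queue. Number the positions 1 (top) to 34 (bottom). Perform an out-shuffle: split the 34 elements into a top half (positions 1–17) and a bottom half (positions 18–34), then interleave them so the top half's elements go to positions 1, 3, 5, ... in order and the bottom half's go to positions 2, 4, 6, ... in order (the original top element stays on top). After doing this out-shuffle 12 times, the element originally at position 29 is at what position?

14

Track the element's position through each out-shuffle:
29 → 24 → 14 → 27 → 20 → 6 → 11 → 21 → 8 → 15 → 29 → 24 → 14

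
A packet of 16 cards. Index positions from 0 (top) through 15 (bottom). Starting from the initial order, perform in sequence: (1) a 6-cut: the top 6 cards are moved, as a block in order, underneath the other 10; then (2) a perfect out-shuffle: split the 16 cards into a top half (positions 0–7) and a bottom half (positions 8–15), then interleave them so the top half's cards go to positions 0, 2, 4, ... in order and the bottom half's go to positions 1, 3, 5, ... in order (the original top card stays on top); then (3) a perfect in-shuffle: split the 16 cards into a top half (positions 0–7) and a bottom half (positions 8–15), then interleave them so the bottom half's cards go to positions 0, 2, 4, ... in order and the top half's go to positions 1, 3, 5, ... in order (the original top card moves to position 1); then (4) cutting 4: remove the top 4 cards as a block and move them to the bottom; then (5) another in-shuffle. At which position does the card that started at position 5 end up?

4

Track the card from position 5 forward through each operation:
  after op 1 (cut 6): 5 → 15
  after op 2 (out-shuffle): 15 → 15
  after op 3 (in-shuffle): 15 → 14
  after op 4 (cut 4): 14 → 10
  after op 5 (in-shuffle): 10 → 4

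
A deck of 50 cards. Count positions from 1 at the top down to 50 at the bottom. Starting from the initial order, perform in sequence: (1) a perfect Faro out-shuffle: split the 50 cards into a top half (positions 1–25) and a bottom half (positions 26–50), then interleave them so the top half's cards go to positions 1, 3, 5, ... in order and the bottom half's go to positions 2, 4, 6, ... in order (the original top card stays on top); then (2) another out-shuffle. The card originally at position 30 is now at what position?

Track the card from position 30 forward through each operation:
  after op 1 (out-shuffle): 30 → 10
  after op 2 (out-shuffle): 10 → 19

19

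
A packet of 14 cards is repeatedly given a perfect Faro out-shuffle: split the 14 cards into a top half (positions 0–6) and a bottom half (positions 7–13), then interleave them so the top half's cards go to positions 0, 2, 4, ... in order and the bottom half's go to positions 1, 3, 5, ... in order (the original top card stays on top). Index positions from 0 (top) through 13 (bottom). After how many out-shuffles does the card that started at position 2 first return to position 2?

Follow position 2 under repeated out-shuffles:
2 → 4 → 8 → 3 → 6 → 12 → 11 → 9 → 5 → 10 → 7 → 1 → 2
It first returns after 12 out-shuffles.

12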